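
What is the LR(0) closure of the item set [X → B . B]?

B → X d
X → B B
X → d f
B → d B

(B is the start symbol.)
{ [B → . X d], [B → . d B], [X → . B B], [X → . d f], [X → B . B] }

To compute CLOSURE, for each item [A → α.Bβ] where B is a non-terminal, add [B → .γ] for all productions B → γ; repeat for the newly added items until nothing changes.

Start with: [X → B . B]
  [X → B . B] has the dot before B: add [B → . X d], [B → . d B]
  [B → . X d] has the dot before X: add [X → . B B], [X → . d f]
No further items can be added.

CLOSURE = { [B → . X d], [B → . d B], [X → . B B], [X → . d f], [X → B . B] }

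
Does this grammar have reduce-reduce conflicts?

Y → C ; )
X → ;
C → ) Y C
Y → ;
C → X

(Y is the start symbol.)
Augment with Y' → Y and build the canonical LR(0) collection (I0 = CLOSURE({[Y' → . Y]}), then GOTO on every symbol after a dot until no new states appear). It has 11 states:
  I0: { [C → . ) Y C], [C → . X], [X → . ;], [Y → . ;], [Y → . C ; )], [Y' → . Y] }  — shift
  I1: { [C → ) . Y C], [C → . ) Y C], [C → . X], [X → . ;], [Y → . ;], [Y → . C ; )] }  — shift
  I2: { [X → ; .], [Y → ; .] }  — 2 reduces
  I3: { [Y → C . ; )] }  — shift
  I4: { [C → X .] }  — reduce
  I5: { [Y' → Y .] }  — accept
  I6: { [Y → C ; . )] }  — shift
  I7: { [Y → C ; ) .] }  — reduce
  I8: { [C → ) Y . C], [C → . ) Y C], [C → . X], [X → . ;] }  — shift
  I9: { [X → ; .] }  — reduce
  I10: { [C → ) Y C .] }  — reduce

I2 contains complete items [X → ; .], [Y → ; .] — reduce-reduce conflict.

Answer: Yes — I2: [X → ; .] vs [Y → ; .]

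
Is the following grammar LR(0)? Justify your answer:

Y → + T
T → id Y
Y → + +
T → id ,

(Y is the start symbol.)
Yes, the grammar is LR(0)

Augment with Y' → Y and build the canonical LR(0) collection (I0 = CLOSURE({[Y' → . Y]}), then GOTO on every symbol after a dot until no new states appear). It has 8 states:
  I0: { [Y → . + +], [Y → . + T], [Y' → . Y] }  — shift
  I1: { [T → . id ,], [T → . id Y], [Y → + . +], [Y → + . T] }  — shift
  I2: { [Y' → Y .] }  — accept
  I3: { [Y → + + .] }  — reduce
  I4: { [Y → + T .] }  — reduce
  I5: { [T → id . ,], [T → id . Y], [Y → . + +], [Y → . + T] }  — shift
  I6: { [T → id , .] }  — reduce
  I7: { [T → id Y .] }  — reduce

Every state is either a pure shift/goto state or contains exactly one complete item and nothing to shift — no conflicts. The grammar is LR(0).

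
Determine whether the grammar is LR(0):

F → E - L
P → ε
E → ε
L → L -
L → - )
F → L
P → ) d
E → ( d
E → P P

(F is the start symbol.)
No. Shift-reduce conflict between [E → .] and [E → . ( d]

Augment with F' → F and build the canonical LR(0) collection (I0 = CLOSURE({[F' → . F]}), then GOTO on every symbol after a dot until no new states appear). It has 15 states:
  I0: { [E → . ( d], [E → . P P], [E → .], [F → . E - L], [F → . L], [F' → . F], [L → . - )], [L → . L -], [P → . ) d], [P → .] }  — shift, 2 reduces
  I1: { [E → ( . d] }  — shift
  I2: { [P → ) . d] }  — shift
  I3: { [L → - . )] }  — shift
  I4: { [F → E . - L] }  — shift
  I5: { [F' → F .] }  — accept
  I6: { [F → L .], [L → L . -] }  — shift, reduce
  I7: { [E → P . P], [P → . ) d], [P → .] }  — shift, reduce
  I8: { [E → P P .] }  — reduce
  I9: { [L → L - .] }  — reduce
  I10: { [F → E - . L], [L → . - )], [L → . L -] }  — shift
  I11: { [F → E - L .], [L → L . -] }  — shift, reduce
  I12: { [L → - ) .] }  — reduce
  I13: { [P → ) d .] }  — reduce
  I14: { [E → ( d .] }  — reduce

Conflict in state I0:
  Shift-reduce conflict between [E → .] and [E → . ( d]
So the grammar is NOT LR(0).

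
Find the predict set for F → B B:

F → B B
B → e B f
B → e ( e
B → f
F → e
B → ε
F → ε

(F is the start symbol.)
{ $, 'e', 'f' }

PREDICT(F → B B) = (FIRST(RHS) \ {ε}) ∪ (FOLLOW(F) if ε ∈ FIRST(RHS), i.e. RHS ⇒* ε)
FIRST(B) = { 'e', 'f', ε }
FIRST(B B) = { 'e', 'f', ε }
ε ∈ FIRST(B B) (the right-hand side is nullable), so add FOLLOW(F) = { $ }
PREDICT(F → B B) = { $, 'e', 'f' }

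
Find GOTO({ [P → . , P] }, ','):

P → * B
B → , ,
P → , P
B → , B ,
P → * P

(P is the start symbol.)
{ [P → , . P], [P → . * B], [P → . * P], [P → . , P] }

GOTO(I, ',') = CLOSURE({ [A → αX.β] : [A → α.Xβ] ∈ I, X = ',' })

Items with dot before ',', with the dot advanced:
  [P → . , P] → [P → , . P]
Closure of the advanced items:
  [P → , . P] has the dot before P: add [P → . * B], [P → . , P], [P → . * P]

GOTO = { [P → , . P], [P → . * B], [P → . * P], [P → . , P] }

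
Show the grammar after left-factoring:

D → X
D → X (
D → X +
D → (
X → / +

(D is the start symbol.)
D → X D'
D' → ε
D' → (
D' → +
D → (
X → / +

Left-factoring transforms A → αβ₁ | αβ₂ into A → αA' and A' → β₁ | β₂
(α is the longest common prefix among the alternatives). Repeat until
no nonterminal has two alternatives with a common prefix.

Round 1: D has alternatives sharing prefix 'X'. Introduce D': D → X D'
  Add: D' → ε
  Add: D' → (
  Add: D' → +

No remaining common prefixes — done.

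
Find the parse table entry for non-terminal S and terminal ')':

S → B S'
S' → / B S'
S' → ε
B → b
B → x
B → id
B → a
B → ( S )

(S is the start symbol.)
To find M[S, ')'], we find productions for S where ')' is in the predict set (PREDICT(N → α) = (FIRST(α) \ {ε}) ∪ (FOLLOW(N) if α ⇒* ε)).

Relevant sets:
  FIRST(B) = { '(', 'a', 'b', 'id', 'x' }

S → B S': PREDICT = { '(', 'a', 'b', 'id', 'x' }

M[S, ')'] is empty (no production applies)

Answer: Empty (error entry)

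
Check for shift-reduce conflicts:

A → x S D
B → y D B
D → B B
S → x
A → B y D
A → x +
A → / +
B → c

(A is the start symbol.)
No shift-reduce conflicts

Augment with A' → A and build the canonical LR(0) collection (I0 = CLOSURE({[A' → . A]}), then GOTO on every symbol after a dot until no new states appear). It has 18 states:
  I0: { [A → . / +], [A → . B y D], [A → . x +], [A → . x S D], [A' → . A], [B → . c], [B → . y D B] }  — shift
  I1: { [A → / . +] }  — shift
  I2: { [A' → A .] }  — accept
  I3: { [A → B . y D] }  — shift
  I4: { [B → c .] }  — reduce
  I5: { [A → x . +], [A → x . S D], [S → . x] }  — shift
  I6: { [B → . c], [B → . y D B], [B → y . D B], [D → . B B] }  — shift
  I7: { [B → . c], [B → . y D B], [D → B . B] }  — shift
  I8: { [B → . c], [B → . y D B], [B → y D . B] }  — shift
  I9: { [B → y D B .] }  — reduce
  I10: { [D → B B .] }  — reduce
  I11: { [A → x + .] }  — reduce
  I12: { [A → x S . D], [B → . c], [B → . y D B], [D → . B B] }  — shift
  I13: { [S → x .] }  — reduce
  I14: { [A → x S D .] }  — reduce
  I15: { [A → B y . D], [B → . c], [B → . y D B], [D → . B B] }  — shift
  I16: { [A → B y D .] }  — reduce
  I17: { [A → / + .] }  — reduce

No state contains both a complete item and a shift item.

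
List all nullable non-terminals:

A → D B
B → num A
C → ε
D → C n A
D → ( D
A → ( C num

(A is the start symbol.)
{ 'C' }

ε-productions: C → ε
So C is immediately nullable.
No further non-terminal can be added: every production for the remaining non-terminals contains a terminal or a non-nullable non-terminal.
Nullable = { 'C' }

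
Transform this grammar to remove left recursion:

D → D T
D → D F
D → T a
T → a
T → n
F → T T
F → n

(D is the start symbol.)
D → T a D'
D' → T D'
D' → F D'
D' → ε
T → a
T → n
F → T T
F → n

D is directly left-recursive. The standard transformation for
  A → A α₁ | ... | A α_m | β₁ | ... | β_n
is
  A  → β₁ A' | ... | β_n A'
  A' → α₁ A' | ... | α_m A' | ε

D → T a becomes D → T a D'
D → D T becomes D' → T D'
D → D F becomes D' → F D'
Add D' → ε

Productions for other non-terminals are unchanged:
  T → a
  T → n
  F → T T
  F → n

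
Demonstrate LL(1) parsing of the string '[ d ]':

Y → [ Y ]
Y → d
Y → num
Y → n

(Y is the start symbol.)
Stack is shown with the top on the left.

Stack    Input    Action
------------------------
Y $      [ d ] $  output Y → [ Y ]
[ Y ] $  [ d ] $  match '['
Y ] $    d ] $    output Y → d
d ] $    d ] $    match 'd'
] $      ] $      match ']'
$        $        accept

The string is accepted.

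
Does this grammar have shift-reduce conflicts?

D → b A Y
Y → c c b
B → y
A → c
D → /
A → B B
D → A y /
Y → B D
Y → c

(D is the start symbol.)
Augment with D' → D and build the canonical LR(0) collection (I0 = CLOSURE({[D' → . D]}), then GOTO on every symbol after a dot until no new states appear). It has 18 states:
  I0: { [A → . B B], [A → . c], [B → . y], [D → . /], [D → . A y /], [D → . b A Y], [D' → . D] }  — shift
  I1: { [D → / .] }  — reduce
  I2: { [D → A . y /] }  — shift
  I3: { [A → B . B], [B → . y] }  — shift
  I4: { [D' → D .] }  — accept
  I5: { [A → . B B], [A → . c], [B → . y], [D → b . A Y] }  — shift
  I6: { [A → c .] }  — reduce
  I7: { [B → y .] }  — reduce
  I8: { [B → . y], [D → b A . Y], [Y → . B D], [Y → . c c b], [Y → . c] }  — shift
  I9: { [A → . B B], [A → . c], [B → . y], [D → . /], [D → . A y /], [D → . b A Y], [Y → B . D] }  — shift
  I10: { [D → b A Y .] }  — reduce
  I11: { [Y → c . c b], [Y → c .] }  — shift, reduce
  I12: { [Y → c c . b] }  — shift
  I13: { [Y → c c b .] }  — reduce
  I14: { [Y → B D .] }  — reduce
  I15: { [A → B B .] }  — reduce
  I16: { [D → A y . /] }  — shift
  I17: { [D → A y / .] }  — reduce

I11 contains reduce item [Y → c .] and shift item [Y → c . c b] — shift-reduce conflict.

Answer: Yes — I11: [Y → c .] vs [Y → c . c b]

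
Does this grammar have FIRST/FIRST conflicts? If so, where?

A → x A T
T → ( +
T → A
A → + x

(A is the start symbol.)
A FIRST/FIRST conflict occurs when two productions N → α and N → β for the same non-terminal have FIRST(α) ∩ FIRST(β) ≠ ∅ (with ε ∈ FIRST of a nullable right-hand side, so two nullable alternatives also conflict).

FIRST sets of the non-terminals at (or reachable through a nullable prefix from) the front of some alternative:
  FIRST(A) = { '+', 'x' }

Productions for A:
  A → x A T: FIRST = { 'x' }
  A → + x: FIRST = { '+' }
Productions for T:
  T → ( +: FIRST = { '(' }
  T → A: FIRST = { '+', 'x' }

All alternatives of each non-terminal have pairwise disjoint FIRST sets.

Answer: No FIRST/FIRST conflicts.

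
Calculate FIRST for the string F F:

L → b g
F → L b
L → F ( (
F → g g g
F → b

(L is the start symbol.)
FIRST sets of the non-terminals involved (from the grammar, by fixed-point iteration):
  FIRST(F) = { 'b', 'g' }

To compute FIRST(F F), process the symbols left to right:
Symbol F is a non-terminal. Add FIRST(F) \ {ε} = { 'b', 'g' }
F is not nullable (ε ∉ FIRST(F)), so stop here.
FIRST(F F) = { 'b', 'g' }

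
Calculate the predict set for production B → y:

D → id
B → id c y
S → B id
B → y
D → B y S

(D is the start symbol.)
{ 'y' }

PREDICT(B → y) = (FIRST(RHS) \ {ε}) ∪ (FOLLOW(B) if ε ∈ FIRST(RHS), i.e. RHS ⇒* ε)
FIRST(y) = { 'y' }
ε ∉ FIRST(y), so FOLLOW(B) is not added.
PREDICT(B → y) = { 'y' }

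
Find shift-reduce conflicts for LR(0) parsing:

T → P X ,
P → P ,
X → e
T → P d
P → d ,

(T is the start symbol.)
Augment with T' → T and build the canonical LR(0) collection (I0 = CLOSURE({[T' → . T]}), then GOTO on every symbol after a dot until no new states appear). It has 10 states:
  I0: { [P → . P ,], [P → . d ,], [T → . P X ,], [T → . P d], [T' → . T] }  — shift
  I1: { [P → P . ,], [T → P . X ,], [T → P . d], [X → . e] }  — shift
  I2: { [T' → T .] }  — accept
  I3: { [P → d . ,] }  — shift
  I4: { [P → d , .] }  — reduce
  I5: { [P → P , .] }  — reduce
  I6: { [T → P X . ,] }  — shift
  I7: { [T → P d .] }  — reduce
  I8: { [X → e .] }  — reduce
  I9: { [T → P X , .] }  — reduce

No state contains both a complete item and a shift item.

Answer: No shift-reduce conflicts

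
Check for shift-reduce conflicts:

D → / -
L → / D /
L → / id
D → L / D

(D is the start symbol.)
No shift-reduce conflicts

A shift-reduce conflict occurs when an LR(0) state has both:
  - a complete (reduce) item [A → α .] (dot at the end), and
  - a shift item [B → β . c γ] (dot before a terminal).

Augment with D' → D and build the canonical LR(0) collection (I0 = CLOSURE({[D' → . D]}), then GOTO on every symbol after a dot until no new states appear). It has 10 states:
  I0: { [D → . / -], [D → . L / D], [D' → . D], [L → . / D /], [L → . / id] }  — shift
  I1: { [D → . / -], [D → . L / D], [D → / . -], [L → . / D /], [L → . / id], [L → / . D /], [L → / . id] }  — shift
  I2: { [D' → D .] }  — accept
  I3: { [D → L . / D] }  — shift
  I4: { [D → . / -], [D → . L / D], [D → L / . D], [L → . / D /], [L → . / id] }  — shift
  I5: { [D → L / D .] }  — reduce
  I6: { [D → / - .] }  — reduce
  I7: { [L → / D . /] }  — shift
  I8: { [L → / id .] }  — reduce
  I9: { [L → / D / .] }  — reduce

No state contains both a complete item and a shift item.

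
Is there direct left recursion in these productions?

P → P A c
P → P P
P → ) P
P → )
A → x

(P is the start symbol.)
Yes, P is left-recursive

Direct left recursion occurs when N → N α for some non-terminal N (the right-hand side begins with the left-hand side itself).

P → P A c: LEFT RECURSIVE (starts with P)
P → P P: LEFT RECURSIVE (starts with P)
P → ) P: starts with ')'
P → ): starts with ')'
A → x: starts with x

The grammar has direct left recursion on: P.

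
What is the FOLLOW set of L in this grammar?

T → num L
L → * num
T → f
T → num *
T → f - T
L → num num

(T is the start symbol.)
{ $ }

In T → num L: L is at the end, add FOLLOW(T)

The FOLLOW sets referred to above (computed the same way, to a fixed point):
  FOLLOW(T) = { $ }

Taking the union: FOLLOW(L) = { $ }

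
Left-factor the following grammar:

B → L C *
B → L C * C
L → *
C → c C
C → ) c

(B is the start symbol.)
B → L C * B'
B' → ε
B' → C
L → *
C → c C
C → ) c

Left-factoring transforms A → αβ₁ | αβ₂ into A → αA' and A' → β₁ | β₂
(α is the longest common prefix among the alternatives). Repeat until
no nonterminal has two alternatives with a common prefix.

Round 1: B has alternatives sharing prefix 'L C *'. Introduce B': B → L C * B'
  Add: B' → ε
  Add: B' → C

No remaining common prefixes — done.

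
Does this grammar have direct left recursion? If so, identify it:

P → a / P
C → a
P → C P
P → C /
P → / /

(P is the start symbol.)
No direct left recursion

P → a / P: starts with a
C → a: starts with a
P → C P: starts with C
P → C /: starts with C
P → / /: starts with '/'

No direct left recursion found.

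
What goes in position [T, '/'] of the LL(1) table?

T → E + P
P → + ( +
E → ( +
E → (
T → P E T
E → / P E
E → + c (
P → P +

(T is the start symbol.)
To find M[T, '/'], we find productions for T where '/' is in the predict set (PREDICT(N → α) = (FIRST(α) \ {ε}) ∪ (FOLLOW(N) if α ⇒* ε)).

Relevant sets:
  FIRST(E) = { '(', '+', '/' }
  FIRST(P) = { '+' }

T → E + P: PREDICT = { '(', '+', '/' }
  '/' is in predict set, so this production goes in M[T, '/']
T → P E T: PREDICT = { '+' }

M[T, '/'] = T → E + P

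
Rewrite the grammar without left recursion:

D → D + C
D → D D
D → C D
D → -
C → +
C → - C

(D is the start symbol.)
D is directly left-recursive. The standard transformation for
  A → A α₁ | ... | A α_m | β₁ | ... | β_n
is
  A  → β₁ A' | ... | β_n A'
  A' → α₁ A' | ... | α_m A' | ε

D → C D becomes D → C D D'
D → - becomes D → - D'
D → D + C becomes D' → + C D'
D → D D becomes D' → D D'
Add D' → ε

Productions for other non-terminals are unchanged:
  C → +
  C → - C

Resulting grammar:
D → C D D'
D → - D'
D' → + C D'
D' → D D'
D' → ε
C → +
C → - C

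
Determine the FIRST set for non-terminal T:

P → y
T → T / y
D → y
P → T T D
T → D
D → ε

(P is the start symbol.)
FIRST sets of the other non-terminals involved (by the same procedure, iterated to a fixed point):
  FIRST(D) = { 'y', ε }

From T → T / y:
  - T is the symbol being defined: contributes nothing new
    T is nullable, so continue to the next symbol
  - '/' is a terminal: add '/' and stop
From T → D:
  - D is a non-terminal: add FIRST(D) \ {ε} = { 'y' }
    D is nullable and nothing follows, so the whole right-hand side can vanish: ε ∈ FIRST(T)

Collecting: FIRST(T) = { '/', 'y', ε }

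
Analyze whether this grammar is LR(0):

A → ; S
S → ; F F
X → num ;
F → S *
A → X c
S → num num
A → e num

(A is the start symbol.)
Yes, the grammar is LR(0)

A grammar is LR(0) if no state in the canonical LR(0) collection has:
  - both a shift item (dot before a terminal) and a complete item (shift-reduce conflict), or
  - two or more complete items (reduce-reduce conflict; the accept item [A' → A .] counts as a complete item here).

Augment with A' → A and build the canonical LR(0) collection (I0 = CLOSURE({[A' → . A]}), then GOTO on every symbol after a dot until no new states appear). It has 17 states:
  I0: { [A → . ; S], [A → . X c], [A → . e num], [A' → . A], [X → . num ;] }  — shift
  I1: { [A → ; . S], [S → . ; F F], [S → . num num] }  — shift
  I2: { [A' → A .] }  — accept
  I3: { [A → X . c] }  — shift
  I4: { [A → e . num] }  — shift
  I5: { [X → num . ;] }  — shift
  I6: { [X → num ; .] }  — reduce
  I7: { [A → e num .] }  — reduce
  I8: { [A → X c .] }  — reduce
  I9: { [F → . S *], [S → . ; F F], [S → . num num], [S → ; . F F] }  — shift
  I10: { [A → ; S .] }  — reduce
  I11: { [S → num . num] }  — shift
  I12: { [S → num num .] }  — reduce
  I13: { [F → . S *], [S → . ; F F], [S → . num num], [S → ; F . F] }  — shift
  I14: { [F → S . *] }  — shift
  I15: { [F → S * .] }  — reduce
  I16: { [S → ; F F .] }  — reduce

Every state is either a pure shift/goto state or contains exactly one complete item and nothing to shift — no conflicts. The grammar is LR(0).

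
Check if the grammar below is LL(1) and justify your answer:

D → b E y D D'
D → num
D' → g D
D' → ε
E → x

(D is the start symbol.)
A grammar is LL(1) if for each non-terminal N with multiple productions, the predict sets of those productions are pairwise disjoint, where PREDICT(N → α) = (FIRST(α) \ {ε}) ∪ (FOLLOW(N) if α ⇒* ε).

Relevant sets:
  FOLLOW(D') = { $, 'g' }

For D:
  PREDICT(D → b E y D D') = { 'b' }
  PREDICT(D → num) = { 'num' }
For D':
  PREDICT(D' → g D) = { 'g' }
  PREDICT(D' → ε) = { $, 'g' }
E has a single production, so nothing to check there.

Conflict found: Predict set conflict for D': { 'g' }
The grammar is NOT LL(1).

Answer: No. Predict set conflict for D': { 'g' }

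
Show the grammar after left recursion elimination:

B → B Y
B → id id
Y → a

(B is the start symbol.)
B is directly left-recursive. The standard transformation for
  A → A α₁ | ... | A α_m | β₁ | ... | β_n
is
  A  → β₁ A' | ... | β_n A'
  A' → α₁ A' | ... | α_m A' | ε

B → id id becomes B → id id B'
B → B Y becomes B' → Y B'
Add B' → ε

Productions for other non-terminals are unchanged:
  Y → a

Resulting grammar:
B → id id B'
B' → Y B'
B' → ε
Y → a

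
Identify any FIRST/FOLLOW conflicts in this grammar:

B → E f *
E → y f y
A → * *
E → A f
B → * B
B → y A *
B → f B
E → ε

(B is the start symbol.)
Nullable non-terminals: E.
FIRST sets used below: FIRST(A) = { '*' }

E: nullable alternative(s) E → ε; FOLLOW(E) = { 'f' }
  E → y f y: FIRST \ {ε} = { 'y' } — disjoint from FOLLOW(E)
  E → A f: FIRST \ {ε} = { '*' } — disjoint from FOLLOW(E)
  E → ε: FIRST \ {ε} = { } — this is the only nullable alternative, skip

A, B have no nullable alternative, so no FIRST/FOLLOW check is needed there.

No FIRST/FOLLOW conflicts found.

Answer: No FIRST/FOLLOW conflicts.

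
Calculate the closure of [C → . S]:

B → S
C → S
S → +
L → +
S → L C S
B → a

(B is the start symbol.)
To compute CLOSURE, for each item [A → α.Bβ] where B is a non-terminal, add [B → .γ] for all productions B → γ; repeat for the newly added items until nothing changes.

Start with: [C → . S]
  [C → . S] has the dot before S: add [S → . +], [S → . L C S]
  [S → . L C S] has the dot before L: add [L → . +]
No further items can be added.

CLOSURE = { [C → . S], [L → . +], [S → . +], [S → . L C S] }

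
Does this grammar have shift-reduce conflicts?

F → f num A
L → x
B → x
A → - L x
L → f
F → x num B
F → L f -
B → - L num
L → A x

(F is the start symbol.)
Yes — I5: [L → f .] vs [F → f . num A]; I6: [L → x .] vs [F → x . num B]

A shift-reduce conflict occurs when an LR(0) state has both:
  - a complete (reduce) item [A → α .] (dot at the end), and
  - a shift item [B → β . c γ] (dot before a terminal).

Augment with F' → F and build the canonical LR(0) collection (I0 = CLOSURE({[F' → . F]}), then GOTO on every symbol after a dot until no new states appear). It has 22 states:
  I0: { [A → . - L x], [F → . L f -], [F → . f num A], [F → . x num B], [F' → . F], [L → . A x], [L → . f], [L → . x] }  — shift
  I1: { [A → - . L x], [A → . - L x], [L → . A x], [L → . f], [L → . x] }  — shift
  I2: { [L → A . x] }  — shift
  I3: { [F' → F .] }  — accept
  I4: { [F → L . f -] }  — shift
  I5: { [F → f . num A], [L → f .] }  — shift, reduce
  I6: { [F → x . num B], [L → x .] }  — shift, reduce
  I7: { [B → . - L num], [B → . x], [F → x num . B] }  — shift
  I8: { [A → . - L x], [B → - . L num], [L → . A x], [L → . f], [L → . x] }  — shift
  I9: { [F → x num B .] }  — reduce
  I10: { [B → x .] }  — reduce
  I11: { [B → - L . num] }  — shift
  I12: { [L → f .] }  — reduce
  I13: { [L → x .] }  — reduce
  I14: { [B → - L num .] }  — reduce
  I15: { [A → . - L x], [F → f num . A] }  — shift
  I16: { [F → f num A .] }  — reduce
  I17: { [F → L f . -] }  — shift
  I18: { [F → L f - .] }  — reduce
  I19: { [L → A x .] }  — reduce
  I20: { [A → - L . x] }  — shift
  I21: { [A → - L x .] }  — reduce

I5 contains reduce item [L → f .] and shift item [F → f . num A] — shift-reduce conflict.
I6 contains reduce item [L → x .] and shift item [F → x . num B] — shift-reduce conflict.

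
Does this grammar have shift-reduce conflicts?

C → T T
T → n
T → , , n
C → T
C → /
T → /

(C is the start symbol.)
A shift-reduce conflict occurs when an LR(0) state has both:
  - a complete (reduce) item [A → α .] (dot at the end), and
  - a shift item [B → β . c γ] (dot before a terminal).

Augment with C' → C and build the canonical LR(0) collection (I0 = CLOSURE({[C' → . C]}), then GOTO on every symbol after a dot until no new states appear). It has 10 states:
  I0: { [C → . /], [C → . T T], [C → . T], [C' → . C], [T → . , , n], [T → . /], [T → . n] }  — shift
  I1: { [T → , . , n] }  — shift
  I2: { [C → / .], [T → / .] }  — 2 reduces
  I3: { [C' → C .] }  — accept
  I4: { [C → T . T], [C → T .], [T → . , , n], [T → . /], [T → . n] }  — shift, reduce
  I5: { [T → n .] }  — reduce
  I6: { [T → / .] }  — reduce
  I7: { [C → T T .] }  — reduce
  I8: { [T → , , . n] }  — shift
  I9: { [T → , , n .] }  — reduce

I4 contains reduce item [C → T .] and shift items [T → . , , n], [T → . /], [T → . n] — shift-reduce conflict.

Answer: Yes — I4: [C → T .] vs [T → . , , n]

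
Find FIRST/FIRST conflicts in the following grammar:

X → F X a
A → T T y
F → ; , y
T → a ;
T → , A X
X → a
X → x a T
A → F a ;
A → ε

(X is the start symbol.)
FIRST sets of the non-terminals at (or reachable through a nullable prefix from) the front of some alternative:
  FIRST(F) = { ';' }
  FIRST(T) = { ',', 'a' }

Productions for X:
  X → F X a: FIRST = { ';' }
  X → a: FIRST = { 'a' }
  X → x a T: FIRST = { 'x' }
Productions for A:
  A → T T y: FIRST = { ',', 'a' }
  A → F a ;: FIRST = { ';' }
  A → ε: FIRST = { ε }
Productions for T:
  T → a ;: FIRST = { 'a' }
  T → , A X: FIRST = { ',' }
F has only one production, so no FIRST/FIRST conflict is possible there.

All alternatives of each non-terminal have pairwise disjoint FIRST sets.

Answer: No FIRST/FIRST conflicts.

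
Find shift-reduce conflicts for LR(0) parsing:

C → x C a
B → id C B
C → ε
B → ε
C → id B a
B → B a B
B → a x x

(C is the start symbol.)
Yes — I0: [C → .] vs [C → . id B a]; I2: [B → .] vs [B → . a x x]; I3: [C → .] vs [C → . id B a]; I8: [C → .] vs [C → . id B a]; I9: [B → .] vs [B → . a x x]; I10: [B → id C B .] vs [B → B . a B]; I11: [B → .] vs [B → . a x x]; I12: [B → B a B .] vs [B → B . a B]; I15: [B → .] vs [B → . a x x]

A shift-reduce conflict occurs when an LR(0) state has both:
  - a complete (reduce) item [A → α .] (dot at the end), and
  - a shift item [B → β . c γ] (dot before a terminal).

Augment with C' → C and build the canonical LR(0) collection (I0 = CLOSURE({[C' → . C]}), then GOTO on every symbol after a dot until no new states appear). It has 16 states:
  I0: { [C → . id B a], [C → . x C a], [C → .], [C' → . C] }  — shift, reduce
  I1: { [C' → C .] }  — accept
  I2: { [B → . B a B], [B → . a x x], [B → . id C B], [B → .], [C → id . B a] }  — shift, reduce
  I3: { [C → . id B a], [C → . x C a], [C → .], [C → x . C a] }  — shift, reduce
  I4: { [C → x C . a] }  — shift
  I5: { [C → x C a .] }  — reduce
  I6: { [B → B . a B], [C → id B . a] }  — shift
  I7: { [B → a . x x] }  — shift
  I8: { [B → id . C B], [C → . id B a], [C → . x C a], [C → .] }  — shift, reduce
  I9: { [B → . B a B], [B → . a x x], [B → . id C B], [B → .], [B → id C . B] }  — shift, reduce
  I10: { [B → B . a B], [B → id C B .] }  — shift, reduce
  I11: { [B → . B a B], [B → . a x x], [B → . id C B], [B → .], [B → B a . B] }  — shift, reduce
  I12: { [B → B . a B], [B → B a B .] }  — shift, reduce
  I13: { [B → a x . x] }  — shift
  I14: { [B → a x x .] }  — reduce
  I15: { [B → . B a B], [B → . a x x], [B → . id C B], [B → .], [B → B a . B], [C → id B a .] }  — shift, 2 reduces

I0 contains reduce item [C → .] and shift items [C → . id B a], [C → . x C a] — shift-reduce conflict.
I2 contains reduce item [B → .] and shift items [B → . a x x], [B → . id C B] — shift-reduce conflict.
I3 contains reduce item [C → .] and shift items [C → . id B a], [C → . x C a] — shift-reduce conflict.
I8 contains reduce item [C → .] and shift items [C → . id B a], [C → . x C a] — shift-reduce conflict.
I9 contains reduce item [B → .] and shift items [B → . a x x], [B → . id C B] — shift-reduce conflict.
I10 contains reduce item [B → id C B .] and shift item [B → B . a B] — shift-reduce conflict.
I11 contains reduce item [B → .] and shift items [B → . a x x], [B → . id C B] — shift-reduce conflict.
I12 contains reduce item [B → B a B .] and shift item [B → B . a B] — shift-reduce conflict.
I15 contains reduce items [B → .], [C → id B a .] and shift items [B → . a x x], [B → . id C B] — shift-reduce conflict.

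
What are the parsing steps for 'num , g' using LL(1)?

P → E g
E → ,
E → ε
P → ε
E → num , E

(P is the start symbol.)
Stack is shown with the top on the left.

Stack        Input      Action
------------------------------
P $          num , g $  output P → E g
E g $        num , g $  output E → num , E
num , E g $  num , g $  match 'num'
, E g $      , g $      match ','
E g $        g $        output E → ε
g $          g $        match 'g'
$            $          accept

The string is accepted.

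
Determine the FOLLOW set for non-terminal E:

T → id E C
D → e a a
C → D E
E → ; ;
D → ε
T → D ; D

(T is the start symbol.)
{ $, ';', 'e' }

To compute FOLLOW(E), find every occurrence of E on a right-hand side N → α E β: add FIRST(β) \ {ε}, and if β is empty or nullable also add FOLLOW(N). Iterate to a fixed point.

In T → id E C: E is followed by C, add FIRST(C) \ {ε} = { ';', 'e' }
In C → D E: E is at the end, add FOLLOW(C)

The FOLLOW sets referred to above (computed the same way, to a fixed point):
  FOLLOW(C) = { $ }

Taking the union: FOLLOW(E) = { $, ';', 'e' }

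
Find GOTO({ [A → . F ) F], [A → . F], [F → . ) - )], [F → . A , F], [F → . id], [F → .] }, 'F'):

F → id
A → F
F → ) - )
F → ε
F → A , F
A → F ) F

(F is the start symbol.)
{ [A → F . ) F], [A → F .] }

GOTO(I, 'F') = CLOSURE({ [A → αX.β] : [A → α.Xβ] ∈ I, X = 'F' })

Items with dot before 'F', with the dot advanced:
  [A → . F] → [A → F .]
  [A → . F ) F] → [A → F . ) F]
Closure adds nothing (no advanced item has the dot before a non-terminal).

GOTO = { [A → F . ) F], [A → F .] }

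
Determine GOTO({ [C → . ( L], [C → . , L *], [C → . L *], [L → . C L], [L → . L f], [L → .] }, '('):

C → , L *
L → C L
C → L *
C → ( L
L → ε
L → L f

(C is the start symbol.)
GOTO(I, '(') = CLOSURE({ [A → αX.β] : [A → α.Xβ] ∈ I, X = '(' })

Items with dot before '(', with the dot advanced:
  [C → . ( L] → [C → ( . L]
Closure of the advanced items:
  [C → ( . L] has the dot before L: add [L → . C L], [L → .], [L → . L f]
  [L → . C L] has the dot before C: add [C → . , L *], [C → . L *], [C → . ( L]

GOTO = { [C → ( . L], [C → . ( L], [C → . , L *], [C → . L *], [L → . C L], [L → . L f], [L → .] }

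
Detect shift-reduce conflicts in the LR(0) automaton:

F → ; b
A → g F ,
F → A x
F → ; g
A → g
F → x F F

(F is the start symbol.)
Yes — I4: [A → g .] vs [A → . g]

Augment with F' → F and build the canonical LR(0) collection (I0 = CLOSURE({[F' → . F]}), then GOTO on every symbol after a dot until no new states appear). It has 13 states:
  I0: { [A → . g F ,], [A → . g], [F → . ; b], [F → . ; g], [F → . A x], [F → . x F F], [F' → . F] }  — shift
  I1: { [F → ; . b], [F → ; . g] }  — shift
  I2: { [F → A . x] }  — shift
  I3: { [F' → F .] }  — accept
  I4: { [A → . g F ,], [A → . g], [A → g . F ,], [A → g .], [F → . ; b], [F → . ; g], [F → . A x], [F → . x F F] }  — shift, reduce
  I5: { [A → . g F ,], [A → . g], [F → . ; b], [F → . ; g], [F → . A x], [F → . x F F], [F → x . F F] }  — shift
  I6: { [A → . g F ,], [A → . g], [F → . ; b], [F → . ; g], [F → . A x], [F → . x F F], [F → x F . F] }  — shift
  I7: { [F → x F F .] }  — reduce
  I8: { [A → g F . ,] }  — shift
  I9: { [A → g F , .] }  — reduce
  I10: { [F → A x .] }  — reduce
  I11: { [F → ; b .] }  — reduce
  I12: { [F → ; g .] }  — reduce

I4 contains reduce item [A → g .] and shift items [A → . g], [A → . g F ,], [F → . ; b], [F → . ; g], [F → . x F F] — shift-reduce conflict.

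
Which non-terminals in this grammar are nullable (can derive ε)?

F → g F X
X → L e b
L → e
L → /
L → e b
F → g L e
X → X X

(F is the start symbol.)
A non-terminal is nullable if it can derive ε (the empty string): either it has an ε-production, or it has a production whose right-hand side consists entirely of nullable non-terminals.

There are no ε-productions, so no non-terminal can derive ε.
No non-terminals are nullable.

Answer: None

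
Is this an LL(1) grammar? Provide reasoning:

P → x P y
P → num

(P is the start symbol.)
Yes, the grammar is LL(1).

A grammar is LL(1) if for each non-terminal N with multiple productions, the predict sets of those productions are pairwise disjoint, where PREDICT(N → α) = (FIRST(α) \ {ε}) ∪ (FOLLOW(N) if α ⇒* ε).

For P:
  PREDICT(P → x P y) = { 'x' }
  PREDICT(P → num) = { 'num' }

All predict sets are disjoint. The grammar IS LL(1).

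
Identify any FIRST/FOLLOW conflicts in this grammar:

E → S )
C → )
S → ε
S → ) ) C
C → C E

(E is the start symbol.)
Nullable non-terminals: S.

S: nullable alternative(s) S → ε; FOLLOW(S) = { ')' }
  S → ε: FIRST \ {ε} = { } — this is the only nullable alternative, skip
  S → ) ) C: FIRST \ {ε} = { ')' } — overlaps FOLLOW(S) on { ')' }: CONFLICT

C, E have no nullable alternative, so no FIRST/FOLLOW check is needed there.

So the grammar has 1 FIRST/FOLLOW conflict (marked CONFLICT above).

Answer: Yes. S → ')' ')' C with FOLLOW(S) on { ')' }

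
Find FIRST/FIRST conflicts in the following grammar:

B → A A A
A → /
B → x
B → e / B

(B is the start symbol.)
No FIRST/FIRST conflicts.

FIRST sets of the non-terminals at (or reachable through a nullable prefix from) the front of some alternative:
  FIRST(A) = { '/' }

Productions for B:
  B → A A A: FIRST = { '/' }
  B → x: FIRST = { 'x' }
  B → e / B: FIRST = { 'e' }
A has only one production, so no FIRST/FIRST conflict is possible there.

All alternatives of each non-terminal have pairwise disjoint FIRST sets.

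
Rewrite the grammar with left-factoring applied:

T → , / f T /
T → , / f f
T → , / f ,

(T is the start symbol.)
T → , / f T'
T' → T /
T' → f
T' → ,

Left-factoring transforms A → αβ₁ | αβ₂ into A → αA' and A' → β₁ | β₂
(α is the longest common prefix among the alternatives). Repeat until
no nonterminal has two alternatives with a common prefix.

Round 1: T has alternatives sharing prefix ', / f'. Introduce T': T → , / f T'
  Add: T' → T /
  Add: T' → f
  Add: T' → ,

No remaining common prefixes — done.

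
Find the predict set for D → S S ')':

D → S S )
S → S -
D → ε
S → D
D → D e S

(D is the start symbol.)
{ ')', '-', 'e' }

PREDICT(D → S S ')') = (FIRST(RHS) \ {ε}) ∪ (FOLLOW(D) if ε ∈ FIRST(RHS), i.e. RHS ⇒* ε)
FIRST(S) = { ')', '-', 'e', ε }
FIRST(S S ')') = { ')', '-', 'e' }
ε ∉ FIRST(S S ')'), so FOLLOW(D) is not added.
PREDICT(D → S S ')') = { ')', '-', 'e' }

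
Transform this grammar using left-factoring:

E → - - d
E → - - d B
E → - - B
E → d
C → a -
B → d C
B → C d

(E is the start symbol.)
E → - - E'
E' → d E''
E'' → ε
E'' → B
E' → B
E → d
C → a -
B → d C
B → C d

Left-factoring transforms A → αβ₁ | αβ₂ into A → αA' and A' → β₁ | β₂
(α is the longest common prefix among the alternatives). Repeat until
no nonterminal has two alternatives with a common prefix.

Round 1: E has alternatives sharing prefix '- -'. Introduce E': E → - - E'
  Add: E' → d
  Add: E' → d B
  Add: E' → B

Round 2: E' has alternatives sharing prefix 'd'. Introduce E'': E' → d E''
  Add: E'' → ε
  Add: E'' → B

No remaining common prefixes — done.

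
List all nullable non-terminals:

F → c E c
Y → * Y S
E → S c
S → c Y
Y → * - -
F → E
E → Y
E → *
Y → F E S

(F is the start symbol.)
None

A non-terminal is nullable if it can derive ε (the empty string): either it has an ε-production, or it has a production whose right-hand side consists entirely of nullable non-terminals.

There are no ε-productions, so no non-terminal can derive ε.
No non-terminals are nullable.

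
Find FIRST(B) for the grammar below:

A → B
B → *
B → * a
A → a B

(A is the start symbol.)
{ '*' }

To compute FIRST(B), examine every production with B on the left-hand side, reading each right-hand side left to right until a non-nullable symbol is reached.

From B → *:
  - '*' is a terminal: add '*' and stop
From B → * a:
  - '*' is a terminal: add '*' and stop

Collecting: FIRST(B) = { '*' }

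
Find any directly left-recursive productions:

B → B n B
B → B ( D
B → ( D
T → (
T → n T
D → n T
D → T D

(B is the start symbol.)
Direct left recursion occurs when N → N α for some non-terminal N (the right-hand side begins with the left-hand side itself).

B → B n B: LEFT RECURSIVE (starts with B)
B → B ( D: LEFT RECURSIVE (starts with B)
B → ( D: starts with '('
T → (: starts with '('
T → n T: starts with n
D → n T: starts with n
D → T D: starts with T

The grammar has direct left recursion on: B.

Answer: Yes, B is left-recursive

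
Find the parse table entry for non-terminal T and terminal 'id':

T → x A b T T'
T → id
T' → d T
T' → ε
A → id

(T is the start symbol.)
To find M[T, 'id'], we find productions for T where 'id' is in the predict set (PREDICT(N → α) = (FIRST(α) \ {ε}) ∪ (FOLLOW(N) if α ⇒* ε)).

T → x A b T T': PREDICT = { 'x' }
T → id: PREDICT = { 'id' }
  'id' is in predict set, so this production goes in M[T, 'id']

M[T, 'id'] = T → id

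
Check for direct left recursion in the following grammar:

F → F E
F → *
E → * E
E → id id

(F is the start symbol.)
Yes, F is left-recursive

F → F E: LEFT RECURSIVE (starts with F)
F → *: starts with '*'
E → * E: starts with '*'
E → id id: starts with id

The grammar has direct left recursion on: F.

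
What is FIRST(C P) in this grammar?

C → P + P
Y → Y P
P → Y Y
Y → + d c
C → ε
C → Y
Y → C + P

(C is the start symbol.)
{ '+' }

FIRST sets of the non-terminals involved (from the grammar, by fixed-point iteration):
  FIRST(C) = { '+', ε }
  FIRST(P) = { '+' }

To compute FIRST(C P), process the symbols left to right:
Symbol C is a non-terminal. Add FIRST(C) \ {ε} = { '+' }
C is nullable (ε ∈ FIRST(C)), continue to the next symbol.
Symbol P is a non-terminal. Add FIRST(P) \ {ε} = { '+' }
P is not nullable (ε ∉ FIRST(P)), so stop here.
FIRST(C P) = { '+' }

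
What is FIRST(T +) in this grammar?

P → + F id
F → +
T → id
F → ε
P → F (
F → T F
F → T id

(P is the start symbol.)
{ 'id' }

FIRST sets of the non-terminals involved (from the grammar, by fixed-point iteration):
  FIRST(T) = { 'id' }

To compute FIRST(T +), process the symbols left to right:
Symbol T is a non-terminal. Add FIRST(T) \ {ε} = { 'id' }
T is not nullable (ε ∉ FIRST(T)), so stop here.
FIRST(T +) = { 'id' }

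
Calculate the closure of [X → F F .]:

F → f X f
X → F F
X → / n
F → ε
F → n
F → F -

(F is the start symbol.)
Start with: [X → F F .]
The dot is at the end, so nothing is added.

CLOSURE = { [X → F F .] }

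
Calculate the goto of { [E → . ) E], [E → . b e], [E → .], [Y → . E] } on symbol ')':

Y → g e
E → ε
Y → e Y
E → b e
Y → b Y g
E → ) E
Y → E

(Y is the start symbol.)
{ [E → ) . E], [E → . ) E], [E → . b e], [E → .] }

GOTO(I, ')') = CLOSURE({ [A → αX.β] : [A → α.Xβ] ∈ I, X = ')' })

Items with dot before ')', with the dot advanced:
  [E → . ) E] → [E → ) . E]
Closure of the advanced items:
  [E → ) . E] has the dot before E: add [E → .], [E → . b e], [E → . ) E]

GOTO = { [E → ) . E], [E → . ) E], [E → . b e], [E → .] }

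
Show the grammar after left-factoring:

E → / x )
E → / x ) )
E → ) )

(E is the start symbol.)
E → / x ) E'
E' → ε
E' → )
E → ) )

Left-factoring transforms A → αβ₁ | αβ₂ into A → αA' and A' → β₁ | β₂
(α is the longest common prefix among the alternatives). Repeat until
no nonterminal has two alternatives with a common prefix.

Round 1: E has alternatives sharing prefix '/ x )'. Introduce E': E → / x ) E'
  Add: E' → ε
  Add: E' → )

No remaining common prefixes — done.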